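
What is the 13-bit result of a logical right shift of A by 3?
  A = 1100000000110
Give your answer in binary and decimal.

Logical shift right by 3: drop the bottom 3 bit(s), prepend 3 zero(s) on the left.
  1100000000110  ->  keep [1100000000], discard [110], prepend 000
= 0001100000000

Answer: 0001100000000 (768)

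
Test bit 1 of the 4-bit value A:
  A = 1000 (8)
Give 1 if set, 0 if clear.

Bit 1 is the 2nd from the right.
  1000
    ^
That bit is 0.

Answer: 0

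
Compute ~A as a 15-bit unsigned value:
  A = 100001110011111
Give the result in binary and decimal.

Flip each bit (0->1, 1->0):
  100001110011111
  011110001100000

Answer: 011110001100000 (15456)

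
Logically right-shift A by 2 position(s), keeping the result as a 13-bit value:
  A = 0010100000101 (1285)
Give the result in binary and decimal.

Logical shift right by 2: drop the bottom 2 bit(s), prepend 2 zero(s) on the left.
  0010100000101  ->  keep [00101000001], discard [01], prepend 00
= 0000101000001

Answer: 0000101000001 (321)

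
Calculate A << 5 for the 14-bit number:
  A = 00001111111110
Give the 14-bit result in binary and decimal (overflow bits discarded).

Shift left by 5: drop the top 5 bit(s), append 5 zero(s) on the right.
  00001111111110  ->  discard [00001], keep [111111110], append 00000
= 11111111000000

Answer: 11111111000000 (16320)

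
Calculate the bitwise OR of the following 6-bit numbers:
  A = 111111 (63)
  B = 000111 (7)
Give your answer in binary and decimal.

Apply | to each column (1 where either bit is 1):
  111111
| 000111
--------
  111111

Answer: 111111 (63)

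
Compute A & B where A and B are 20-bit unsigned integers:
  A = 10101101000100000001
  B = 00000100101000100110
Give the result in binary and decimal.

Apply & to each column (1 only where both bits are 1):
  10101101000100000001
& 00000100101000100110
----------------------
  00000100000000000000

Answer: 00000100000000000000 (16384)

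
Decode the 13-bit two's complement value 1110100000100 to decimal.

MSB is 1, so the value is negative. Find the magnitude:
1. Invert bits:  0001011111011
2. Add 1:        0001011111100  = 764
3. Apply sign:   -764

Answer: -764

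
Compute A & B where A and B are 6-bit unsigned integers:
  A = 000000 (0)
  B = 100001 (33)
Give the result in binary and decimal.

Apply & to each column (1 only where both bits are 1):
  000000
& 100001
--------
  000000

Answer: 000000 (0)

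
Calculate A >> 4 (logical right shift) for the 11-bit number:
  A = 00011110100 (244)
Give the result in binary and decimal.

Logical shift right by 4: drop the bottom 4 bit(s), prepend 4 zero(s) on the left.
  00011110100  ->  keep [0001111], discard [0100], prepend 0000
= 00000001111

Answer: 00000001111 (15)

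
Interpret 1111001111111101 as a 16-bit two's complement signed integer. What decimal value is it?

MSB is 1, so the value is negative. Find the magnitude:
1. Invert bits:  0000110000000010
2. Add 1:        0000110000000011  = 3075
3. Apply sign:   -3075

Answer: -3075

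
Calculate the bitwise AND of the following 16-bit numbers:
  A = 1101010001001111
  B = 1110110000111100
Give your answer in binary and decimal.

Apply & to each column (1 only where both bits are 1):
  1101010001001111
& 1110110000111100
------------------
  1100010000001100

Answer: 1100010000001100 (50188)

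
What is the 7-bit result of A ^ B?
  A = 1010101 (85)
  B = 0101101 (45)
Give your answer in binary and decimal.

Apply ^ to each column (1 where bits differ):
  1010101
^ 0101101
---------
  1111000

Answer: 1111000 (120)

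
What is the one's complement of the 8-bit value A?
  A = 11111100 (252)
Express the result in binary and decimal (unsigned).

Flip each bit (0->1, 1->0):
  11111100
  00000011

Answer: 00000011 (3)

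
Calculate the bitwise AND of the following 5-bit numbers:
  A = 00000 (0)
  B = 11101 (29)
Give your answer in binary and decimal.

Apply & to each column (1 only where both bits are 1):
  00000
& 11101
-------
  00000

Answer: 00000 (0)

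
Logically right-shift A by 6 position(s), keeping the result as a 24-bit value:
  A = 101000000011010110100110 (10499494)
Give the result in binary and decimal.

Logical shift right by 6: drop the bottom 6 bit(s), prepend 6 zero(s) on the left.
  101000000011010110100110  ->  keep [101000000011010110], discard [100110], prepend 000000
= 000000101000000011010110

Answer: 000000101000000011010110 (164054)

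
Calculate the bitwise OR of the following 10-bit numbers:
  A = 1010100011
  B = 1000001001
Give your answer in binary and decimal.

Apply | to each column (1 where either bit is 1):
  1010100011
| 1000001001
------------
  1010101011

Answer: 1010101011 (683)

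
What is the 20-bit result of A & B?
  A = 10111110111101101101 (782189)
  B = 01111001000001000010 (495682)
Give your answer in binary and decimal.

Apply & to each column (1 only where both bits are 1):
  10111110111101101101
& 01111001000001000010
----------------------
  00111000000001000000

Answer: 00111000000001000000 (229440)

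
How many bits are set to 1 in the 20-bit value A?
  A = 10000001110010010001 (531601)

10000001110010010001
1-bits at positions (from bit 0 = LSB): 0, 4, 7, 10, 11, 12, 19
Count = 7

Answer: 7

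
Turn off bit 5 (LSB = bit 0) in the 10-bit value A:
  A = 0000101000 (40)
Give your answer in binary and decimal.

Mask = ~(1 << 5) = 1111011111
Bit 5 of A is 1, so AND-ing with the mask clears it to 0.
  0000101000
& 1111011111
------------
  0000001000

Answer: 0000001000 (8)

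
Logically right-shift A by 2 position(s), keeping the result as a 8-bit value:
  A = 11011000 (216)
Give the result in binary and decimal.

Logical shift right by 2: drop the bottom 2 bit(s), prepend 2 zero(s) on the left.
  11011000  ->  keep [110110], discard [00], prepend 00
= 00110110

Answer: 00110110 (54)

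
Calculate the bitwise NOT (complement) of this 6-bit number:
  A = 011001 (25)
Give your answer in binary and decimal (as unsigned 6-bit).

Flip each bit (0->1, 1->0):
  011001
  100110

Answer: 100110 (38)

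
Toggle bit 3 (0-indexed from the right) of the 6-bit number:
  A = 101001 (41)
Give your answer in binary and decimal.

Mask = 1 << 3 = 001000
Bit 3 of A is 1; XOR with the mask flips it to 0.
  101001
^ 001000
--------
  100001

Answer: 100001 (33)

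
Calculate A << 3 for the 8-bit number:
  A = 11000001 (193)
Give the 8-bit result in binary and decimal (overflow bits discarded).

Shift left by 3: drop the top 3 bit(s), append 3 zero(s) on the right.
  11000001  ->  discard [110], keep [00001], append 000
= 00001000

Answer: 00001000 (8)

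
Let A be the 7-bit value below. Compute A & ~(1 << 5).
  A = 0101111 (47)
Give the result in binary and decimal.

Mask = ~(1 << 5) = 1011111
Bit 5 of A is 1, so AND-ing with the mask clears it to 0.
  0101111
& 1011111
---------
  0001111

Answer: 0001111 (15)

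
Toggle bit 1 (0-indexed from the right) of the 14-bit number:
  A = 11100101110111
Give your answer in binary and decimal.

Mask = 1 << 1 = 00000000000010
Bit 1 of A is 1; XOR with the mask flips it to 0.
  11100101110111
^ 00000000000010
----------------
  11100101110101

Answer: 11100101110101 (14709)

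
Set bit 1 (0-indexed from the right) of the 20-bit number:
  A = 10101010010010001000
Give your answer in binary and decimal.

Mask = 1 << 1 = 00000000000000000010
Bit 1 of A is 0, so OR-ing with the mask flips it to 1.
  10101010010010001000
| 00000000000000000010
----------------------
  10101010010010001010

Answer: 10101010010010001010 (697482)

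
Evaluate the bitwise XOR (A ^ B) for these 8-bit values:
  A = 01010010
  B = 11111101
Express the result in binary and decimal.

Apply ^ to each column (1 where bits differ):
  01010010
^ 11111101
----------
  10101111

Answer: 10101111 (175)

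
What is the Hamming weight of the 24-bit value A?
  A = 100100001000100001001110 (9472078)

100100001000100001001110
1-bits at positions (from bit 0 = LSB): 1, 2, 3, 6, 11, 15, 20, 23
Count = 8

Answer: 8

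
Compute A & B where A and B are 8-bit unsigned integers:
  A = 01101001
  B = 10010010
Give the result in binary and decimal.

Apply & to each column (1 only where both bits are 1):
  01101001
& 10010010
----------
  00000000

Answer: 00000000 (0)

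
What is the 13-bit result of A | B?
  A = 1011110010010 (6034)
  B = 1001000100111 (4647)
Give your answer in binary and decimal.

Apply | to each column (1 where either bit is 1):
  1011110010010
| 1001000100111
---------------
  1011110110111

Answer: 1011110110111 (6071)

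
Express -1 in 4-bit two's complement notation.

1. Binary of +1:  0001
2. Invert bits:     1110
3. Add 1:           1111

Answer: 1111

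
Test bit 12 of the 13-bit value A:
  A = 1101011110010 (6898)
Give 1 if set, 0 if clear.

Bit 12 is the 13th from the right.
  1101011110010
  ^
That bit is 1.

Answer: 1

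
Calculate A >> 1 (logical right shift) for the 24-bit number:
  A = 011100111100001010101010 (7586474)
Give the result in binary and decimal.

Logical shift right by 1: drop the bottom 1 bit(s), prepend 1 zero(s) on the left.
  011100111100001010101010  ->  keep [01110011110000101010101], discard [0], prepend 0
= 001110011110000101010101

Answer: 001110011110000101010101 (3793237)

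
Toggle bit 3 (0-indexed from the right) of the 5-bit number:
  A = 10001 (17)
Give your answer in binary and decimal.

Mask = 1 << 3 = 01000
Bit 3 of A is 0; XOR with the mask flips it to 1.
  10001
^ 01000
-------
  11001

Answer: 11001 (25)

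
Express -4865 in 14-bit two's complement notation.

1. Binary of +4865:  01001100000001
2. Invert bits:     10110011111110
3. Add 1:           10110011111111

Answer: 10110011111111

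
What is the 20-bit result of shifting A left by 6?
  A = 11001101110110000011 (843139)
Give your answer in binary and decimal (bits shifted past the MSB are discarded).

Shift left by 6: drop the top 6 bit(s), append 6 zero(s) on the right.
  11001101110110000011  ->  discard [110011], keep [01110110000011], append 000000
= 01110110000011000000

Answer: 01110110000011000000 (483520)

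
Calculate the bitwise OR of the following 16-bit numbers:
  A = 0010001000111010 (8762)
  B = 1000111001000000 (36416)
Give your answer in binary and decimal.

Apply | to each column (1 where either bit is 1):
  0010001000111010
| 1000111001000000
------------------
  1010111001111010

Answer: 1010111001111010 (44666)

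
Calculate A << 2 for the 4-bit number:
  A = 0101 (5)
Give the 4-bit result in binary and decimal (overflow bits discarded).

Shift left by 2: drop the top 2 bit(s), append 2 zero(s) on the right.
  0101  ->  discard [01], keep [01], append 00
= 0100

Answer: 0100 (4)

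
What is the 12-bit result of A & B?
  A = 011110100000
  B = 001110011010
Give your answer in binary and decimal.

Apply & to each column (1 only where both bits are 1):
  011110100000
& 001110011010
--------------
  001110000000

Answer: 001110000000 (896)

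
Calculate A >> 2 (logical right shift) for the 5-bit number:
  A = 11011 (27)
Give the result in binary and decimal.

Logical shift right by 2: drop the bottom 2 bit(s), prepend 2 zero(s) on the left.
  11011  ->  keep [110], discard [11], prepend 00
= 00110

Answer: 00110 (6)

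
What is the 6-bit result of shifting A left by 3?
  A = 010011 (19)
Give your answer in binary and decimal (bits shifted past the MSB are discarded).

Shift left by 3: drop the top 3 bit(s), append 3 zero(s) on the right.
  010011  ->  discard [010], keep [011], append 000
= 011000

Answer: 011000 (24)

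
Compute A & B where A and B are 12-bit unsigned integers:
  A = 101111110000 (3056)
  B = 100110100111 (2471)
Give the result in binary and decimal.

Apply & to each column (1 only where both bits are 1):
  101111110000
& 100110100111
--------------
  100110100000

Answer: 100110100000 (2464)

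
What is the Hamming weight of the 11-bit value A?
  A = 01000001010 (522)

01000001010
1-bits at positions (from bit 0 = LSB): 1, 3, 9
Count = 3

Answer: 3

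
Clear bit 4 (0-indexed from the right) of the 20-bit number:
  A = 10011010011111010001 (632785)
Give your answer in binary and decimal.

Mask = ~(1 << 4) = 11111111111111101111
Bit 4 of A is 1, so AND-ing with the mask clears it to 0.
  10011010011111010001
& 11111111111111101111
----------------------
  10011010011111000001

Answer: 10011010011111000001 (632769)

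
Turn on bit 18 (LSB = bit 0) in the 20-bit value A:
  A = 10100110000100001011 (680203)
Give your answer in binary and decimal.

Mask = 1 << 18 = 01000000000000000000
Bit 18 of A is 0, so OR-ing with the mask flips it to 1.
  10100110000100001011
| 01000000000000000000
----------------------
  11100110000100001011

Answer: 11100110000100001011 (942347)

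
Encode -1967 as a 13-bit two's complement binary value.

1. Binary of +1967:  0011110101111
2. Invert bits:     1100001010000
3. Add 1:           1100001010001

Answer: 1100001010001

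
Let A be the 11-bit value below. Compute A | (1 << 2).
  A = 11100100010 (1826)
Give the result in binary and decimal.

Mask = 1 << 2 = 00000000100
Bit 2 of A is 0, so OR-ing with the mask flips it to 1.
  11100100010
| 00000000100
-------------
  11100100110

Answer: 11100100110 (1830)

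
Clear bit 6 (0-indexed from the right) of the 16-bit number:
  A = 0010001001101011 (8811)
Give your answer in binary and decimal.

Mask = ~(1 << 6) = 1111111110111111
Bit 6 of A is 1, so AND-ing with the mask clears it to 0.
  0010001001101011
& 1111111110111111
------------------
  0010001000101011

Answer: 0010001000101011 (8747)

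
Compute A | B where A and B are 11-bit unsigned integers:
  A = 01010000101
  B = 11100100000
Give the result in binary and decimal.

Apply | to each column (1 where either bit is 1):
  01010000101
| 11100100000
-------------
  11110100101

Answer: 11110100101 (1957)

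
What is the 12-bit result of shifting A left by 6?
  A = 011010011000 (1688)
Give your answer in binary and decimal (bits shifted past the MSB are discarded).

Shift left by 6: drop the top 6 bit(s), append 6 zero(s) on the right.
  011010011000  ->  discard [011010], keep [011000], append 000000
= 011000000000

Answer: 011000000000 (1536)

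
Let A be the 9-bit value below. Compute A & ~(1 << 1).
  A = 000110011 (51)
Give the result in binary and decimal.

Mask = ~(1 << 1) = 111111101
Bit 1 of A is 1, so AND-ing with the mask clears it to 0.
  000110011
& 111111101
-----------
  000110001

Answer: 000110001 (49)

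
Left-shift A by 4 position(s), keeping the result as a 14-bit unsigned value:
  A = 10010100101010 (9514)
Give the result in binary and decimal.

Shift left by 4: drop the top 4 bit(s), append 4 zero(s) on the right.
  10010100101010  ->  discard [1001], keep [0100101010], append 0000
= 01001010100000

Answer: 01001010100000 (4768)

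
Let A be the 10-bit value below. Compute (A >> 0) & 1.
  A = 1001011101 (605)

Bit 0 is the 1st from the right.
  1001011101
           ^
That bit is 1.

Answer: 1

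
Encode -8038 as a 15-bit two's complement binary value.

1. Binary of +8038:  001111101100110
2. Invert bits:     110000010011001
3. Add 1:           110000010011010

Answer: 110000010011010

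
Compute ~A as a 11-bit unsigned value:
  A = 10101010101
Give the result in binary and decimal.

Flip each bit (0->1, 1->0):
  10101010101
  01010101010

Answer: 01010101010 (682)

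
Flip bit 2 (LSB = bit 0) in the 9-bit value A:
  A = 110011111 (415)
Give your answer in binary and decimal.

Mask = 1 << 2 = 000000100
Bit 2 of A is 1; XOR with the mask flips it to 0.
  110011111
^ 000000100
-----------
  110011011

Answer: 110011011 (411)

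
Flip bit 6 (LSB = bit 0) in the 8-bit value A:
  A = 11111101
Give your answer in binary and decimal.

Mask = 1 << 6 = 01000000
Bit 6 of A is 1; XOR with the mask flips it to 0.
  11111101
^ 01000000
----------
  10111101

Answer: 10111101 (189)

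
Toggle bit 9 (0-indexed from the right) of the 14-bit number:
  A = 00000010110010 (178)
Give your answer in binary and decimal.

Mask = 1 << 9 = 00001000000000
Bit 9 of A is 0; XOR with the mask flips it to 1.
  00000010110010
^ 00001000000000
----------------
  00001010110010

Answer: 00001010110010 (690)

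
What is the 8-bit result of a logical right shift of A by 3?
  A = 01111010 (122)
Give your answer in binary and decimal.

Logical shift right by 3: drop the bottom 3 bit(s), prepend 3 zero(s) on the left.
  01111010  ->  keep [01111], discard [010], prepend 000
= 00001111

Answer: 00001111 (15)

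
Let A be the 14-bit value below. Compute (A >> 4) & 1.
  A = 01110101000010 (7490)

Bit 4 is the 5th from the right.
  01110101000010
           ^
That bit is 0.

Answer: 0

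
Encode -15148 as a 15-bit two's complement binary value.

1. Binary of +15148:  011101100101100
2. Invert bits:     100010011010011
3. Add 1:           100010011010100

Answer: 100010011010100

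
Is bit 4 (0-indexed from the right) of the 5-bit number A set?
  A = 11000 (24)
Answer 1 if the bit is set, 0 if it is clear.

Bit 4 is the 5th from the right.
  11000
  ^
That bit is 1.

Answer: 1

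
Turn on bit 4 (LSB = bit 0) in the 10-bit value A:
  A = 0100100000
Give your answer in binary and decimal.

Mask = 1 << 4 = 0000010000
Bit 4 of A is 0, so OR-ing with the mask flips it to 1.
  0100100000
| 0000010000
------------
  0100110000

Answer: 0100110000 (304)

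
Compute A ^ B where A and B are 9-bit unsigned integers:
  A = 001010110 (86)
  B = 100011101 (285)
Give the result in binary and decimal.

Apply ^ to each column (1 where bits differ):
  001010110
^ 100011101
-----------
  101001011

Answer: 101001011 (331)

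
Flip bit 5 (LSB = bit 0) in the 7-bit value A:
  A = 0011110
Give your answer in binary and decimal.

Mask = 1 << 5 = 0100000
Bit 5 of A is 0; XOR with the mask flips it to 1.
  0011110
^ 0100000
---------
  0111110

Answer: 0111110 (62)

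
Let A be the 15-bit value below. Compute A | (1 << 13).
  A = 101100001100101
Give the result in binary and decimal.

Mask = 1 << 13 = 010000000000000
Bit 13 of A is 0, so OR-ing with the mask flips it to 1.
  101100001100101
| 010000000000000
-----------------
  111100001100101

Answer: 111100001100101 (30821)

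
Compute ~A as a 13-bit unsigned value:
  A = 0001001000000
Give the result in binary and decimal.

Flip each bit (0->1, 1->0):
  0001001000000
  1110110111111

Answer: 1110110111111 (7615)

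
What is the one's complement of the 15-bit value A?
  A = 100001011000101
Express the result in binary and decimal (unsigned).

Flip each bit (0->1, 1->0):
  100001011000101
  011110100111010

Answer: 011110100111010 (15674)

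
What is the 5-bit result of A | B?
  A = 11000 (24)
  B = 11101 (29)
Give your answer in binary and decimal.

Apply | to each column (1 where either bit is 1):
  11000
| 11101
-------
  11101

Answer: 11101 (29)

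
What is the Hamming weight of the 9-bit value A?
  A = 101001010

101001010
1-bits at positions (from bit 0 = LSB): 1, 3, 6, 8
Count = 4

Answer: 4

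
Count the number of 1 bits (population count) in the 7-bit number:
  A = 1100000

1100000
1-bits at positions (from bit 0 = LSB): 5, 6
Count = 2

Answer: 2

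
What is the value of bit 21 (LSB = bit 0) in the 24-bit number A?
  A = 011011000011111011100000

Bit 21 is the 22nd from the right.
  011011000011111011100000
    ^
That bit is 1.

Answer: 1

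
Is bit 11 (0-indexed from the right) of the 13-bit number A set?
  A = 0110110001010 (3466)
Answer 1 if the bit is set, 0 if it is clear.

Bit 11 is the 12th from the right.
  0110110001010
   ^
That bit is 1.

Answer: 1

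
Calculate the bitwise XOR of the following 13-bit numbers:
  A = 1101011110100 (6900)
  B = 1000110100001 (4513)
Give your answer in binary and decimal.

Apply ^ to each column (1 where bits differ):
  1101011110100
^ 1000110100001
---------------
  0101101010101

Answer: 0101101010101 (2901)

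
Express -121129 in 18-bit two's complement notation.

1. Binary of +121129:  011101100100101001
2. Invert bits:     100010011011010110
3. Add 1:           100010011011010111

Answer: 100010011011010111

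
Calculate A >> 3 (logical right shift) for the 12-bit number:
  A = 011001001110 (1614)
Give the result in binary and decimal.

Logical shift right by 3: drop the bottom 3 bit(s), prepend 3 zero(s) on the left.
  011001001110  ->  keep [011001001], discard [110], prepend 000
= 000011001001

Answer: 000011001001 (201)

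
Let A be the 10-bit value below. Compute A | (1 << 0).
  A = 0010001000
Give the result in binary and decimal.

Mask = 1 << 0 = 0000000001
Bit 0 of A is 0, so OR-ing with the mask flips it to 1.
  0010001000
| 0000000001
------------
  0010001001

Answer: 0010001001 (137)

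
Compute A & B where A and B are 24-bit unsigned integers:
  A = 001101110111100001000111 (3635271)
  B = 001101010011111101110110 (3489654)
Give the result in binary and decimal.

Apply & to each column (1 only where both bits are 1):
  001101110111100001000111
& 001101010011111101110110
--------------------------
  001101010011100001000110

Answer: 001101010011100001000110 (3487814)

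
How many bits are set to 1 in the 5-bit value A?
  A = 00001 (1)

00001
1-bits at positions (from bit 0 = LSB): 0
Count = 1

Answer: 1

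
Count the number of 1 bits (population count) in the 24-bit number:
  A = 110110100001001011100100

110110100001001011100100
1-bits at positions (from bit 0 = LSB): 2, 5, 6, 7, 9, 12, 17, 19, 20, 22, 23
Count = 11

Answer: 11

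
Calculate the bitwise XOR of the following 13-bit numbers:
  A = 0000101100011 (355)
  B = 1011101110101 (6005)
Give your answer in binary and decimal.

Apply ^ to each column (1 where bits differ):
  0000101100011
^ 1011101110101
---------------
  1011000010110

Answer: 1011000010110 (5654)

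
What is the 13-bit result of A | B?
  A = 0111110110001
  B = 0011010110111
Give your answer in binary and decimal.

Apply | to each column (1 where either bit is 1):
  0111110110001
| 0011010110111
---------------
  0111110110111

Answer: 0111110110111 (4023)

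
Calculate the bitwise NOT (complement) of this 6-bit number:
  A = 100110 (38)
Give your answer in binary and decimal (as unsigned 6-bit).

Flip each bit (0->1, 1->0):
  100110
  011001

Answer: 011001 (25)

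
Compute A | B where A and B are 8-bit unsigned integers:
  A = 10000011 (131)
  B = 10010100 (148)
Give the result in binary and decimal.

Apply | to each column (1 where either bit is 1):
  10000011
| 10010100
----------
  10010111

Answer: 10010111 (151)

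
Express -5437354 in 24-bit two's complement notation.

1. Binary of +5437354:  010100101111011110101010
2. Invert bits:     101011010000100001010101
3. Add 1:           101011010000100001010110

Answer: 101011010000100001010110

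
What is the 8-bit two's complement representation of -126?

1. Binary of +126:  01111110
2. Invert bits:     10000001
3. Add 1:           10000010

Answer: 10000010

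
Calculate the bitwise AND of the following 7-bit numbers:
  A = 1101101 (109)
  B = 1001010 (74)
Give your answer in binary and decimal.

Apply & to each column (1 only where both bits are 1):
  1101101
& 1001010
---------
  1001000

Answer: 1001000 (72)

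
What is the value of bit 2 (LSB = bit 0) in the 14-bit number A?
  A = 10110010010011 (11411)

Bit 2 is the 3rd from the right.
  10110010010011
             ^
That bit is 0.

Answer: 0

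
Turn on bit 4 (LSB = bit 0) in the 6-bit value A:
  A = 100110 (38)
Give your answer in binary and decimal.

Mask = 1 << 4 = 010000
Bit 4 of A is 0, so OR-ing with the mask flips it to 1.
  100110
| 010000
--------
  110110

Answer: 110110 (54)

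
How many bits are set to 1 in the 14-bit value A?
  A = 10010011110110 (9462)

10010011110110
1-bits at positions (from bit 0 = LSB): 1, 2, 4, 5, 6, 7, 10, 13
Count = 8

Answer: 8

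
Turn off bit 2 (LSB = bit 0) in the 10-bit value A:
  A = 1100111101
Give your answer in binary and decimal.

Mask = ~(1 << 2) = 1111111011
Bit 2 of A is 1, so AND-ing with the mask clears it to 0.
  1100111101
& 1111111011
------------
  1100111001

Answer: 1100111001 (825)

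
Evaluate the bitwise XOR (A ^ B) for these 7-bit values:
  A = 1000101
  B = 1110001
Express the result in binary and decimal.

Apply ^ to each column (1 where bits differ):
  1000101
^ 1110001
---------
  0110100

Answer: 0110100 (52)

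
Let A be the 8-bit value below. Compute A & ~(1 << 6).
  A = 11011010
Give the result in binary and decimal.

Mask = ~(1 << 6) = 10111111
Bit 6 of A is 1, so AND-ing with the mask clears it to 0.
  11011010
& 10111111
----------
  10011010

Answer: 10011010 (154)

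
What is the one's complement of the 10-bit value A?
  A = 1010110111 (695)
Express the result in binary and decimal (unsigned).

Flip each bit (0->1, 1->0):
  1010110111
  0101001000

Answer: 0101001000 (328)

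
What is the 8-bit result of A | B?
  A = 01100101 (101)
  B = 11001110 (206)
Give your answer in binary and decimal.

Apply | to each column (1 where either bit is 1):
  01100101
| 11001110
----------
  11101111

Answer: 11101111 (239)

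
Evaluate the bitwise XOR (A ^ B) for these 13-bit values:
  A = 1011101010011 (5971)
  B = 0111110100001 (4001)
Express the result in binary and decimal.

Apply ^ to each column (1 where bits differ):
  1011101010011
^ 0111110100001
---------------
  1100011110010

Answer: 1100011110010 (6386)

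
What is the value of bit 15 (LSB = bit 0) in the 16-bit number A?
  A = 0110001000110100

Bit 15 is the 16th from the right.
  0110001000110100
  ^
That bit is 0.

Answer: 0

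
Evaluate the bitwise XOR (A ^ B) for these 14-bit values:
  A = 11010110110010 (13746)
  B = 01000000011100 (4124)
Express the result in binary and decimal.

Apply ^ to each column (1 where bits differ):
  11010110110010
^ 01000000011100
----------------
  10010110101110

Answer: 10010110101110 (9646)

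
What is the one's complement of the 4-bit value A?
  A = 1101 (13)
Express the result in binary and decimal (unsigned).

Flip each bit (0->1, 1->0):
  1101
  0010

Answer: 0010 (2)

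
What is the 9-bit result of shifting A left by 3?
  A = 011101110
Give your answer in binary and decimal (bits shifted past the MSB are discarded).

Shift left by 3: drop the top 3 bit(s), append 3 zero(s) on the right.
  011101110  ->  discard [011], keep [101110], append 000
= 101110000

Answer: 101110000 (368)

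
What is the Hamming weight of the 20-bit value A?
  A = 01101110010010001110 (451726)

01101110010010001110
1-bits at positions (from bit 0 = LSB): 1, 2, 3, 7, 10, 13, 14, 15, 17, 18
Count = 10

Answer: 10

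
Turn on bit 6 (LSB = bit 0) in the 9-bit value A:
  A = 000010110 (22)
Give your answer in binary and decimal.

Mask = 1 << 6 = 001000000
Bit 6 of A is 0, so OR-ing with the mask flips it to 1.
  000010110
| 001000000
-----------
  001010110

Answer: 001010110 (86)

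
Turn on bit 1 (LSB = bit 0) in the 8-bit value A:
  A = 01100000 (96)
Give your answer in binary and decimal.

Mask = 1 << 1 = 00000010
Bit 1 of A is 0, so OR-ing with the mask flips it to 1.
  01100000
| 00000010
----------
  01100010

Answer: 01100010 (98)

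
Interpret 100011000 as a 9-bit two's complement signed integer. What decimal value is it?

MSB is 1, so the value is negative. Find the magnitude:
1. Invert bits:  011100111
2. Add 1:        011101000  = 232
3. Apply sign:   -232

Answer: -232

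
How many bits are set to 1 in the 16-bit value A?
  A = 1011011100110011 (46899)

1011011100110011
1-bits at positions (from bit 0 = LSB): 0, 1, 4, 5, 8, 9, 10, 12, 13, 15
Count = 10

Answer: 10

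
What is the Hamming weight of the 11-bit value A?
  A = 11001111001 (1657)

11001111001
1-bits at positions (from bit 0 = LSB): 0, 3, 4, 5, 6, 9, 10
Count = 7

Answer: 7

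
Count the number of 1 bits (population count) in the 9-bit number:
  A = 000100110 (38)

000100110
1-bits at positions (from bit 0 = LSB): 1, 2, 5
Count = 3

Answer: 3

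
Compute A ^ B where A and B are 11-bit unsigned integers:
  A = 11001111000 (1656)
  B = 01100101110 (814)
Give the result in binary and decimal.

Apply ^ to each column (1 where bits differ):
  11001111000
^ 01100101110
-------------
  10101010110

Answer: 10101010110 (1366)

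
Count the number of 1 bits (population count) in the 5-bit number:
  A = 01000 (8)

01000
1-bits at positions (from bit 0 = LSB): 3
Count = 1

Answer: 1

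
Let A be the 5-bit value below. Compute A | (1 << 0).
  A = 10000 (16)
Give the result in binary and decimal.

Mask = 1 << 0 = 00001
Bit 0 of A is 0, so OR-ing with the mask flips it to 1.
  10000
| 00001
-------
  10001

Answer: 10001 (17)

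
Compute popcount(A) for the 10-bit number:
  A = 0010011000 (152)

0010011000
1-bits at positions (from bit 0 = LSB): 3, 4, 7
Count = 3

Answer: 3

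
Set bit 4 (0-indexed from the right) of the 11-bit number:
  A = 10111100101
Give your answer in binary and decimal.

Mask = 1 << 4 = 00000010000
Bit 4 of A is 0, so OR-ing with the mask flips it to 1.
  10111100101
| 00000010000
-------------
  10111110101

Answer: 10111110101 (1525)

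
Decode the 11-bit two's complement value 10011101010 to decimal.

MSB is 1, so the value is negative. Find the magnitude:
1. Invert bits:  01100010101
2. Add 1:        01100010110  = 790
3. Apply sign:   -790

Answer: -790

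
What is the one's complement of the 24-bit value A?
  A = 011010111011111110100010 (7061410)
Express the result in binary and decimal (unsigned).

Flip each bit (0->1, 1->0):
  011010111011111110100010
  100101000100000001011101

Answer: 100101000100000001011101 (9715805)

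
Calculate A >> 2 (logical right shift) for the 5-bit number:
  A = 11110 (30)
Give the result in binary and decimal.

Logical shift right by 2: drop the bottom 2 bit(s), prepend 2 zero(s) on the left.
  11110  ->  keep [111], discard [10], prepend 00
= 00111

Answer: 00111 (7)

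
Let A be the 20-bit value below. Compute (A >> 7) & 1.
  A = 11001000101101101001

Bit 7 is the 8th from the right.
  11001000101101101001
              ^
That bit is 0.

Answer: 0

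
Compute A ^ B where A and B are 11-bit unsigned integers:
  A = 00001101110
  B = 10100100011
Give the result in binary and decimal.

Apply ^ to each column (1 where bits differ):
  00001101110
^ 10100100011
-------------
  10101001101

Answer: 10101001101 (1357)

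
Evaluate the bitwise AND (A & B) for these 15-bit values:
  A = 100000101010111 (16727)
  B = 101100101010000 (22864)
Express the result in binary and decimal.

Apply & to each column (1 only where both bits are 1):
  100000101010111
& 101100101010000
-----------------
  100000101010000

Answer: 100000101010000 (16720)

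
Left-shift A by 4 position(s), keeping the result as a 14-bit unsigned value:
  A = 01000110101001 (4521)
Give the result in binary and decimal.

Shift left by 4: drop the top 4 bit(s), append 4 zero(s) on the right.
  01000110101001  ->  discard [0100], keep [0110101001], append 0000
= 01101010010000

Answer: 01101010010000 (6800)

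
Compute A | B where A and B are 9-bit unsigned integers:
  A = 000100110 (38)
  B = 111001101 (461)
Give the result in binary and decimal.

Apply | to each column (1 where either bit is 1):
  000100110
| 111001101
-----------
  111101111

Answer: 111101111 (495)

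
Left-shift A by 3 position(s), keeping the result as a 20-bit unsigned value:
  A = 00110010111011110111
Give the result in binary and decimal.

Shift left by 3: drop the top 3 bit(s), append 3 zero(s) on the right.
  00110010111011110111  ->  discard [001], keep [10010111011110111], append 000
= 10010111011110111000

Answer: 10010111011110111000 (620472)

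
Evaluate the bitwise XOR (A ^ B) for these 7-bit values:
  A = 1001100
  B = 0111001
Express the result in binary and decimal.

Apply ^ to each column (1 where bits differ):
  1001100
^ 0111001
---------
  1110101

Answer: 1110101 (117)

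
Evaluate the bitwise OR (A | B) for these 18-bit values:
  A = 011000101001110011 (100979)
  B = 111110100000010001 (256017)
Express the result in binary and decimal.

Apply | to each column (1 where either bit is 1):
  011000101001110011
| 111110100000010001
--------------------
  111110101001110011

Answer: 111110101001110011 (256627)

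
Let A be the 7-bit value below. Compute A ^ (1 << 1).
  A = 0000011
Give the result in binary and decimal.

Mask = 1 << 1 = 0000010
Bit 1 of A is 1; XOR with the mask flips it to 0.
  0000011
^ 0000010
---------
  0000001

Answer: 0000001 (1)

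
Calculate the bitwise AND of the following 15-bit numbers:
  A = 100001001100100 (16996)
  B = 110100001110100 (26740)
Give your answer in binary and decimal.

Apply & to each column (1 only where both bits are 1):
  100001001100100
& 110100001110100
-----------------
  100000001100100

Answer: 100000001100100 (16484)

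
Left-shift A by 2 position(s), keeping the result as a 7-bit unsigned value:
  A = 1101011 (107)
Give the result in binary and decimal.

Shift left by 2: drop the top 2 bit(s), append 2 zero(s) on the right.
  1101011  ->  discard [11], keep [01011], append 00
= 0101100

Answer: 0101100 (44)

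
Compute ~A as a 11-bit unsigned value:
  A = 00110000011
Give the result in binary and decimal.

Flip each bit (0->1, 1->0):
  00110000011
  11001111100

Answer: 11001111100 (1660)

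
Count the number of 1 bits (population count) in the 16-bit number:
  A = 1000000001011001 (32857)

1000000001011001
1-bits at positions (from bit 0 = LSB): 0, 3, 4, 6, 15
Count = 5

Answer: 5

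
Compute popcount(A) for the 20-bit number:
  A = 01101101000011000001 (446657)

01101101000011000001
1-bits at positions (from bit 0 = LSB): 0, 6, 7, 12, 14, 15, 17, 18
Count = 8

Answer: 8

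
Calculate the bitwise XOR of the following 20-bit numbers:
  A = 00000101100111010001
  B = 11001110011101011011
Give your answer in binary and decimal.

Apply ^ to each column (1 where bits differ):
  00000101100111010001
^ 11001110011101011011
----------------------
  11001011111010001010

Answer: 11001011111010001010 (835210)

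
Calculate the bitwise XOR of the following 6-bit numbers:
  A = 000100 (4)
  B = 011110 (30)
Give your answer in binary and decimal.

Apply ^ to each column (1 where bits differ):
  000100
^ 011110
--------
  011010

Answer: 011010 (26)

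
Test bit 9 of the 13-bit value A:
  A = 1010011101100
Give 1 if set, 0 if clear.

Bit 9 is the 10th from the right.
  1010011101100
     ^
That bit is 0.

Answer: 0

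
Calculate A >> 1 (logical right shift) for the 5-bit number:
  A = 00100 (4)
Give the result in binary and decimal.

Logical shift right by 1: drop the bottom 1 bit(s), prepend 1 zero(s) on the left.
  00100  ->  keep [0010], discard [0], prepend 0
= 00010

Answer: 00010 (2)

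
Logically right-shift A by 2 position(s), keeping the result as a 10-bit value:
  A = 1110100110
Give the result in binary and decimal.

Logical shift right by 2: drop the bottom 2 bit(s), prepend 2 zero(s) on the left.
  1110100110  ->  keep [11101001], discard [10], prepend 00
= 0011101001

Answer: 0011101001 (233)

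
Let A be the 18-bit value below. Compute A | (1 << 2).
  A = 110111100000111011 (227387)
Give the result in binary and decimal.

Mask = 1 << 2 = 000000000000000100
Bit 2 of A is 0, so OR-ing with the mask flips it to 1.
  110111100000111011
| 000000000000000100
--------------------
  110111100000111111

Answer: 110111100000111111 (227391)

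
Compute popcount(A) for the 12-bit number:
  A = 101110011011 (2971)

101110011011
1-bits at positions (from bit 0 = LSB): 0, 1, 3, 4, 7, 8, 9, 11
Count = 8

Answer: 8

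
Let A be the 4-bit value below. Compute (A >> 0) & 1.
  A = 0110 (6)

Bit 0 is the 1st from the right.
  0110
     ^
That bit is 0.

Answer: 0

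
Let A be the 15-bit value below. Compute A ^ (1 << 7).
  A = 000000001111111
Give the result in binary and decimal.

Mask = 1 << 7 = 000000010000000
Bit 7 of A is 0; XOR with the mask flips it to 1.
  000000001111111
^ 000000010000000
-----------------
  000000011111111

Answer: 000000011111111 (255)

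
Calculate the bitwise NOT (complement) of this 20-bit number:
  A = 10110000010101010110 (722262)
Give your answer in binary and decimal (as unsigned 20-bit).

Flip each bit (0->1, 1->0):
  10110000010101010110
  01001111101010101001

Answer: 01001111101010101001 (326313)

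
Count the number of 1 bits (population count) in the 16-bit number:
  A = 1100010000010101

1100010000010101
1-bits at positions (from bit 0 = LSB): 0, 2, 4, 10, 14, 15
Count = 6

Answer: 6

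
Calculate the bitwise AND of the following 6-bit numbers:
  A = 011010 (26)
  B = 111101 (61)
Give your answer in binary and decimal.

Apply & to each column (1 only where both bits are 1):
  011010
& 111101
--------
  011000

Answer: 011000 (24)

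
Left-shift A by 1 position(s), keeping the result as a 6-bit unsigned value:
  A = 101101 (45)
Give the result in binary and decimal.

Shift left by 1: drop the top 1 bit(s), append 1 zero(s) on the right.
  101101  ->  discard [1], keep [01101], append 0
= 011010

Answer: 011010 (26)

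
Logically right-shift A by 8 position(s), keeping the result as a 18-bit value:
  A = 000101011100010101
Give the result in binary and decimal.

Logical shift right by 8: drop the bottom 8 bit(s), prepend 8 zero(s) on the left.
  000101011100010101  ->  keep [0001010111], discard [00010101], prepend 00000000
= 000000000001010111

Answer: 000000000001010111 (87)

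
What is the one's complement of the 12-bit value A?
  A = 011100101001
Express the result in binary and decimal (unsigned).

Flip each bit (0->1, 1->0):
  011100101001
  100011010110

Answer: 100011010110 (2262)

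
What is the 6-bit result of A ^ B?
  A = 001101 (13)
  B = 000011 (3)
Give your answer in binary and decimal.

Apply ^ to each column (1 where bits differ):
  001101
^ 000011
--------
  001110

Answer: 001110 (14)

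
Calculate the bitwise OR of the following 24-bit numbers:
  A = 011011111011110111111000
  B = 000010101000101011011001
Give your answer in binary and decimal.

Apply | to each column (1 where either bit is 1):
  011011111011110111111000
| 000010101000101011011001
--------------------------
  011011111011111111111001

Answer: 011011111011111111111001 (7323641)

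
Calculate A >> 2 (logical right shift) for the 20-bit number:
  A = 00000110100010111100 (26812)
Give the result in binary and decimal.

Logical shift right by 2: drop the bottom 2 bit(s), prepend 2 zero(s) on the left.
  00000110100010111100  ->  keep [000001101000101111], discard [00], prepend 00
= 00000001101000101111

Answer: 00000001101000101111 (6703)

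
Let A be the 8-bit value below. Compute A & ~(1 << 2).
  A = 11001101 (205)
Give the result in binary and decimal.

Mask = ~(1 << 2) = 11111011
Bit 2 of A is 1, so AND-ing with the mask clears it to 0.
  11001101
& 11111011
----------
  11001001

Answer: 11001001 (201)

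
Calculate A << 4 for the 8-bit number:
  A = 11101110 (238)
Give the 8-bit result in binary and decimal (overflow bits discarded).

Shift left by 4: drop the top 4 bit(s), append 4 zero(s) on the right.
  11101110  ->  discard [1110], keep [1110], append 0000
= 11100000

Answer: 11100000 (224)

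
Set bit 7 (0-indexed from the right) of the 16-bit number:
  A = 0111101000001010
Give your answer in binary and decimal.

Mask = 1 << 7 = 0000000010000000
Bit 7 of A is 0, so OR-ing with the mask flips it to 1.
  0111101000001010
| 0000000010000000
------------------
  0111101010001010

Answer: 0111101010001010 (31370)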